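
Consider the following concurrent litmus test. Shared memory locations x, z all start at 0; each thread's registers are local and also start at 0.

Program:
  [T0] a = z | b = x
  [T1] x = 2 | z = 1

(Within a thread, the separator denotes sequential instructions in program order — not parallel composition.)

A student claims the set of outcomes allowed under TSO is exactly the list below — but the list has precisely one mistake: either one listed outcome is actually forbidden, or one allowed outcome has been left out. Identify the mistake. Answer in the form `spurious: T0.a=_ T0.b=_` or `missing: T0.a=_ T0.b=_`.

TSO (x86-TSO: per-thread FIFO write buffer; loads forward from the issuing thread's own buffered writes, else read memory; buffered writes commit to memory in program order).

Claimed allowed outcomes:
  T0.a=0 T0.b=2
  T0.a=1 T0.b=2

missing: T0.a=0 T0.b=0

outcome vector order: (T0.a,T0.b)
under TSO → (0,0); (0,2); (1,2)
TSO∖claimed = {(0,0)}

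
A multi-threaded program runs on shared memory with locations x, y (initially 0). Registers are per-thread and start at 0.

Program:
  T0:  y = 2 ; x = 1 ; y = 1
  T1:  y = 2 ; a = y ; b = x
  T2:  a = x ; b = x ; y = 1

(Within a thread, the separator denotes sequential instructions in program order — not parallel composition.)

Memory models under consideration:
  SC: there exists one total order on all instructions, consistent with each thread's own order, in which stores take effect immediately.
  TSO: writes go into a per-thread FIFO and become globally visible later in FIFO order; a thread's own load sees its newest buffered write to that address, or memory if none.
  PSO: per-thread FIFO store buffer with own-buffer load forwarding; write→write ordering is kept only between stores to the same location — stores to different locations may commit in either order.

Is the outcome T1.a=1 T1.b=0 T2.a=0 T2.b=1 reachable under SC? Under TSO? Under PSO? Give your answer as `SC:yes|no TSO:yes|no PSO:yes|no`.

outcome vector order: (T1.a,T1.b,T2.a,T2.b)
[SC] allowed = {(1,0,0,0) (1,1,0,0) (1,1,0,1) (1,1,1,1) (2,0,0,0) (2,0,0,1) (2,0,1,1) (2,1,0,0) (2,1,0,1) (2,1,1,1)}
[TSO] allowed = {(1,0,0,0) (1,1,0,0) (1,1,0,1) (1,1,1,1) (2,0,0,0) (2,0,0,1) (2,0,1,1) (2,1,0,0) (2,1,0,1) (2,1,1,1)}
[PSO] allowed = {(1,0,0,0) (1,0,0,1) (1,0,1,1) (1,1,0,0) (1,1,0,1) (1,1,1,1) (2,0,0,0) (2,0,0,1) (2,0,1,1) (2,1,0,0) (2,1,0,1) (2,1,1,1)}
target (1,0,0,1) ∈ {PSO}

SC:no TSO:no PSO:yes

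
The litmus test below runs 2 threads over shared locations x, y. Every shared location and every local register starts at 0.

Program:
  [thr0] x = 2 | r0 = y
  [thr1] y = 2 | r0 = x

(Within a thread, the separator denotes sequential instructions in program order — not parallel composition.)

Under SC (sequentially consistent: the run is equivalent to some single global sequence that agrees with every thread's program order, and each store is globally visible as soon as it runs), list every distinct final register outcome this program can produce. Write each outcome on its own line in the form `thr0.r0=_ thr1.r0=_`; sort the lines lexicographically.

thr0.r0=0 thr1.r0=2
thr0.r0=2 thr1.r0=0
thr0.r0=2 thr1.r0=2

outcome vector order: (thr0.r0,thr1.r0)
|SC outcomes| = 3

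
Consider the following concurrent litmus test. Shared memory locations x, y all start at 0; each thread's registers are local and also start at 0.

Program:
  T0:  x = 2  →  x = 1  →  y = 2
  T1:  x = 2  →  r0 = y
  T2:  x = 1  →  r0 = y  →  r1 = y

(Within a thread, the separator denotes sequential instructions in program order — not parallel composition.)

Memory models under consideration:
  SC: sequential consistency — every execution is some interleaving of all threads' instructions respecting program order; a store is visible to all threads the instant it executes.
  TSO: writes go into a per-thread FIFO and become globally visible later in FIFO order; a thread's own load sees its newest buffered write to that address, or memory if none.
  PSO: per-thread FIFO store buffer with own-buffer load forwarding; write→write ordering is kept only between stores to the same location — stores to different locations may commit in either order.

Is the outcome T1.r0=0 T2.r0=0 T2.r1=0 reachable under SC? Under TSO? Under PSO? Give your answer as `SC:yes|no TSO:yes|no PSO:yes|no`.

outcome vector order: (T1.r0,T2.r0,T2.r1)
SC: 6 outcomes — {(0,0,0), (0,0,2), (0,2,2), (2,0,0), (2,0,2), (2,2,2)}
TSO: 6 outcomes — {(0,0,0), (0,0,2), (0,2,2), (2,0,0), (2,0,2), (2,2,2)}
PSO: 6 outcomes — {(0,0,0), (0,0,2), (0,2,2), (2,0,0), (2,0,2), (2,2,2)}
target (0,0,0) ∈ {SC,TSO,PSO}

SC:yes TSO:yes PSO:yes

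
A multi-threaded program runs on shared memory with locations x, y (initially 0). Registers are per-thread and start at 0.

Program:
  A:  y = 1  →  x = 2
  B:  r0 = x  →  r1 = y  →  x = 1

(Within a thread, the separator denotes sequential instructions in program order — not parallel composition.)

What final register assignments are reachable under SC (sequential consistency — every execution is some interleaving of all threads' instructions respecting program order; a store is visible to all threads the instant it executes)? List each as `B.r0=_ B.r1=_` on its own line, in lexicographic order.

B.r0=0 B.r1=0
B.r0=0 B.r1=1
B.r0=2 B.r1=1

outcome vector order: (B.r0,B.r1)
|SC outcomes| = 3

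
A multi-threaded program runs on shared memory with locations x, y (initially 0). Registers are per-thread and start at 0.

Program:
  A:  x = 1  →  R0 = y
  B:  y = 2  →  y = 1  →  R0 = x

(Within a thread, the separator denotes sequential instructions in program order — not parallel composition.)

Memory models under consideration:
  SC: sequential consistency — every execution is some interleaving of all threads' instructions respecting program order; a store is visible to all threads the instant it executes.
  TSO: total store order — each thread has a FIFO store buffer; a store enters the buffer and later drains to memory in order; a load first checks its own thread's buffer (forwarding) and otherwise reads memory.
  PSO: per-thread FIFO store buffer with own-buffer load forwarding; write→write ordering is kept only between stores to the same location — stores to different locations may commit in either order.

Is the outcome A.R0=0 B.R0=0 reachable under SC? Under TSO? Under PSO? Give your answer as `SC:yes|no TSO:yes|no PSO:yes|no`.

SC:no TSO:yes PSO:yes

outcome vector order: (A.R0,B.R0)
[SC] allowed = {0/1 1/0 1/1 2/1}
[TSO] allowed = {0/0 0/1 1/0 1/1 2/0 2/1}
[PSO] allowed = {0/0 0/1 1/0 1/1 2/0 2/1}
target 0/0 ∈ {TSO,PSO}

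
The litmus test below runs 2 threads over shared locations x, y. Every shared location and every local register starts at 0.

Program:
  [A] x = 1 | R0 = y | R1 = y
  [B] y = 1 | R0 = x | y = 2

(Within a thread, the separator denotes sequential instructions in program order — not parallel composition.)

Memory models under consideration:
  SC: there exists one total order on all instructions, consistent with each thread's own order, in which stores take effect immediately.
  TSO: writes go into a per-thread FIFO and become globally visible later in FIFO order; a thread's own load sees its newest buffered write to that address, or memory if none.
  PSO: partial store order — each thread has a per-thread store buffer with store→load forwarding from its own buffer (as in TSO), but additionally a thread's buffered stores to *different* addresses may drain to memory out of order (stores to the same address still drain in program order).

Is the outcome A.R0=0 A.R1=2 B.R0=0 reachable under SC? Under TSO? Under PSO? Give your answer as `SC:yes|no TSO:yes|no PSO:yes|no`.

SC:no TSO:yes PSO:yes

outcome vector order: (A.R0,A.R1,B.R0)
[SC] allowed = {(0,0,1); (0,1,1); (0,2,1); (1,1,0); (1,1,1); (1,2,0); (1,2,1); (2,2,0); (2,2,1)}
[TSO] allowed = {(0,0,0); (0,0,1); (0,1,0); (0,1,1); (0,2,0); (0,2,1); (1,1,0); (1,1,1); (1,2,0); (1,2,1); (2,2,0); (2,2,1)}
[PSO] allowed = {(0,0,0); (0,0,1); (0,1,0); (0,1,1); (0,2,0); (0,2,1); (1,1,0); (1,1,1); (1,2,0); (1,2,1); (2,2,0); (2,2,1)}
target (0,2,0) ∈ {TSO,PSO}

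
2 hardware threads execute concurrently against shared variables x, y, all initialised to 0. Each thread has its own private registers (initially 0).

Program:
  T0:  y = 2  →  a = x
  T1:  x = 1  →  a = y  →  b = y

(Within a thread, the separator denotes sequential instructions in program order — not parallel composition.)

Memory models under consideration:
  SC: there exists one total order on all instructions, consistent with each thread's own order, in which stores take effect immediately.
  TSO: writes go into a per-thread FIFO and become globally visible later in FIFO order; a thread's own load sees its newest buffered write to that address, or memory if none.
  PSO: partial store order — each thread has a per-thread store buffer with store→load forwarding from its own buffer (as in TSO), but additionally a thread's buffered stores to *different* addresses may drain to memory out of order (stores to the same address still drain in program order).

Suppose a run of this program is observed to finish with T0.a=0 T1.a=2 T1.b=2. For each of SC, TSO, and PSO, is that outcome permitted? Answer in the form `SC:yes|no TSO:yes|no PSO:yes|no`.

outcome vector order: (T0.a,T1.a,T1.b)
[SC] allowed = {(0,2,2) (1,0,0) (1,0,2) (1,2,2)}
[TSO] allowed = {(0,0,0) (0,0,2) (0,2,2) (1,0,0) (1,0,2) (1,2,2)}
[PSO] allowed = {(0,0,0) (0,0,2) (0,2,2) (1,0,0) (1,0,2) (1,2,2)}
target (0,2,2) ∈ {SC,TSO,PSO}

SC:yes TSO:yes PSO:yes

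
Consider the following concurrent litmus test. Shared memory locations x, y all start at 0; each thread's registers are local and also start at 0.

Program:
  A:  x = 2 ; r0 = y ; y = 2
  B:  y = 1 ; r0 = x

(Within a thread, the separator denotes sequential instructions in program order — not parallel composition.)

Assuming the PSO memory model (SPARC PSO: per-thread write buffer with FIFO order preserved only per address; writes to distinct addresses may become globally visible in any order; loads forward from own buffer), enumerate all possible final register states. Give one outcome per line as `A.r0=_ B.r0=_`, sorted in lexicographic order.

outcome vector order: (A.r0,B.r0)
|PSO outcomes| = 4

A.r0=0 B.r0=0
A.r0=0 B.r0=2
A.r0=1 B.r0=0
A.r0=1 B.r0=2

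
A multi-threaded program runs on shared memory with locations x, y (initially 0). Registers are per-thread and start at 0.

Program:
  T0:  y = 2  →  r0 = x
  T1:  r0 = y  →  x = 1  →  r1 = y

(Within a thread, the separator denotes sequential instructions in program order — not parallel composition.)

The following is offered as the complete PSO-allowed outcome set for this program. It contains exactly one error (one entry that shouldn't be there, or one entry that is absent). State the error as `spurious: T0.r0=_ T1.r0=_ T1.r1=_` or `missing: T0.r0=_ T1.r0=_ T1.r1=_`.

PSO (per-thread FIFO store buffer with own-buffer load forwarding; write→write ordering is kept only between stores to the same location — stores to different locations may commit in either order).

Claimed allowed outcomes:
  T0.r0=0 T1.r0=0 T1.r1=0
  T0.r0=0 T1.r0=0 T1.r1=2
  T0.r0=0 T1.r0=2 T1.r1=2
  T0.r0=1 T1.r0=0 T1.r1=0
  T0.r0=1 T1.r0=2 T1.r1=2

outcome vector order: (T0.r0,T1.r0,T1.r1)
PSO: 6 outcomes — {0/0/0 0/0/2 0/2/2 1/0/0 1/0/2 1/2/2}
PSO∖claimed = {1/0/2}

missing: T0.r0=1 T1.r0=0 T1.r1=2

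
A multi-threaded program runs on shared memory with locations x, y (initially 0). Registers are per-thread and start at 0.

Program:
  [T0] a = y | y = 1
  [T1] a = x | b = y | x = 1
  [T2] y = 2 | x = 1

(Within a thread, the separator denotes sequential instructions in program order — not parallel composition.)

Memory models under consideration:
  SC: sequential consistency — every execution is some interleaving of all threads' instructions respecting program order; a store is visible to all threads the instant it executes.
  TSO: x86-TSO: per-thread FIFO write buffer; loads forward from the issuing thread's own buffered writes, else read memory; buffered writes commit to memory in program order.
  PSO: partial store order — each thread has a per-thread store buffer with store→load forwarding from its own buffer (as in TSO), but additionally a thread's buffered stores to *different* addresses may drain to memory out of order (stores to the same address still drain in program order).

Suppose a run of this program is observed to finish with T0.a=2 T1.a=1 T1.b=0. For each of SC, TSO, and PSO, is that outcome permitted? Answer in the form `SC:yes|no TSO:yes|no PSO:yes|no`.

SC:no TSO:no PSO:yes

outcome vector order: (T0.a,T1.a,T1.b)
under SC → 0/0/0; 0/0/1; 0/0/2; 0/1/1; 0/1/2; 2/0/0; 2/0/1; 2/0/2; 2/1/1; 2/1/2
under TSO → 0/0/0; 0/0/1; 0/0/2; 0/1/1; 0/1/2; 2/0/0; 2/0/1; 2/0/2; 2/1/1; 2/1/2
under PSO → 0/0/0; 0/0/1; 0/0/2; 0/1/0; 0/1/1; 0/1/2; 2/0/0; 2/0/1; 2/0/2; 2/1/0; 2/1/1; 2/1/2
target 2/1/0 ∈ {PSO}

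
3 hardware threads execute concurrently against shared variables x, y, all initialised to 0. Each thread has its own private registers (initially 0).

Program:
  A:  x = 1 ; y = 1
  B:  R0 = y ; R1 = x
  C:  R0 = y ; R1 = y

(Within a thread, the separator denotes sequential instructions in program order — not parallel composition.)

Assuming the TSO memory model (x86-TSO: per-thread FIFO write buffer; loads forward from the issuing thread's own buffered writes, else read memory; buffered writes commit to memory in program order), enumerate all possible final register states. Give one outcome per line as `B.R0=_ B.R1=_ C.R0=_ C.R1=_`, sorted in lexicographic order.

B.R0=0 B.R1=0 C.R0=0 C.R1=0
B.R0=0 B.R1=0 C.R0=0 C.R1=1
B.R0=0 B.R1=0 C.R0=1 C.R1=1
B.R0=0 B.R1=1 C.R0=0 C.R1=0
B.R0=0 B.R1=1 C.R0=0 C.R1=1
B.R0=0 B.R1=1 C.R0=1 C.R1=1
B.R0=1 B.R1=1 C.R0=0 C.R1=0
B.R0=1 B.R1=1 C.R0=0 C.R1=1
B.R0=1 B.R1=1 C.R0=1 C.R1=1

outcome vector order: (B.R0,B.R1,C.R0,C.R1)
|TSO outcomes| = 9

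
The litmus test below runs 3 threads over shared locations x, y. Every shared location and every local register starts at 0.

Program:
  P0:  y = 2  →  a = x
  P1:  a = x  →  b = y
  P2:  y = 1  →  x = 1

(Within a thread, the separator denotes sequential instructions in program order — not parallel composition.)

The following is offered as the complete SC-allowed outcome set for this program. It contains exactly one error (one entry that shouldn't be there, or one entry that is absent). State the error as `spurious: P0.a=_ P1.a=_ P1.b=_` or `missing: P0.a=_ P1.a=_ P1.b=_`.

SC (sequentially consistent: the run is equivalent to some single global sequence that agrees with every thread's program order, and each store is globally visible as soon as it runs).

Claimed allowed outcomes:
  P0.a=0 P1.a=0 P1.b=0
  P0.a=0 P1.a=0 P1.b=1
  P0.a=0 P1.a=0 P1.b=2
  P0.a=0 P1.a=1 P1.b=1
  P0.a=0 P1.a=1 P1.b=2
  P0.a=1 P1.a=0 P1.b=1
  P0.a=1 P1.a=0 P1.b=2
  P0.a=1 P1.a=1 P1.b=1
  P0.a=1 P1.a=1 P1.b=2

outcome vector order: (P0.a,P1.a,P1.b)
under SC → 000 001 002 011 012 100 101 102 111 112
SC∖claimed = {100}

missing: P0.a=1 P1.a=0 P1.b=0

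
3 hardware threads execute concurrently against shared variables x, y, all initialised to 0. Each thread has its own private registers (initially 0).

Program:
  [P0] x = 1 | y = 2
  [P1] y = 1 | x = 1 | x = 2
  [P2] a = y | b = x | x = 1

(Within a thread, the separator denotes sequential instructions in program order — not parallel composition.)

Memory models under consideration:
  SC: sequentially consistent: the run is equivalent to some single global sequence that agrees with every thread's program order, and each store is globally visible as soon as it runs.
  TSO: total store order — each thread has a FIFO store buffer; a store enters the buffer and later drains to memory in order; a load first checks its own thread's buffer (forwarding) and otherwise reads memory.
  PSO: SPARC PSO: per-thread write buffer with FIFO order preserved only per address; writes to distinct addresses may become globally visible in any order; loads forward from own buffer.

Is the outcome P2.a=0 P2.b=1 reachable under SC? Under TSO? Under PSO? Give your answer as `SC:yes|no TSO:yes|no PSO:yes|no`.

SC:yes TSO:yes PSO:yes

outcome vector order: (P2.a,P2.b)
SC (8): 00 01 02 10 11 12 21 22
TSO (8): 00 01 02 10 11 12 21 22
PSO (9): 00 01 02 10 11 12 20 21 22
target 01 ∈ {SC,TSO,PSO}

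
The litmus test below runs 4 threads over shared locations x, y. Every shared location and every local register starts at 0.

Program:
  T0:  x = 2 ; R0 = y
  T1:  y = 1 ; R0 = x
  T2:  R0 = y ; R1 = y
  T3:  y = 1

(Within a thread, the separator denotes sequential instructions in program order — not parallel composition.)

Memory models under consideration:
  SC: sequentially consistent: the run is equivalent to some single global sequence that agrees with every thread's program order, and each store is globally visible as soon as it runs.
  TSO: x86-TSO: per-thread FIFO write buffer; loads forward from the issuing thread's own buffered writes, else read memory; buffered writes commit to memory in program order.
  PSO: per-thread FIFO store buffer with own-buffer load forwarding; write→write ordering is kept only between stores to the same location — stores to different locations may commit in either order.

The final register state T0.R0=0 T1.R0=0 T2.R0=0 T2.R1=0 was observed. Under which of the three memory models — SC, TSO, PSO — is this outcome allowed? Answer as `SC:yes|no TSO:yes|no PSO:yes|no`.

SC:no TSO:yes PSO:yes

outcome vector order: (T0.R0,T1.R0,T2.R0,T2.R1)
[SC] allowed = {0/2/0/0 0/2/0/1 0/2/1/1 1/0/0/0 1/0/0/1 1/0/1/1 1/2/0/0 1/2/0/1 1/2/1/1}
[TSO] allowed = {0/0/0/0 0/0/0/1 0/0/1/1 0/2/0/0 0/2/0/1 0/2/1/1 1/0/0/0 1/0/0/1 1/0/1/1 1/2/0/0 1/2/0/1 1/2/1/1}
[PSO] allowed = {0/0/0/0 0/0/0/1 0/0/1/1 0/2/0/0 0/2/0/1 0/2/1/1 1/0/0/0 1/0/0/1 1/0/1/1 1/2/0/0 1/2/0/1 1/2/1/1}
target 0/0/0/0 ∈ {TSO,PSO}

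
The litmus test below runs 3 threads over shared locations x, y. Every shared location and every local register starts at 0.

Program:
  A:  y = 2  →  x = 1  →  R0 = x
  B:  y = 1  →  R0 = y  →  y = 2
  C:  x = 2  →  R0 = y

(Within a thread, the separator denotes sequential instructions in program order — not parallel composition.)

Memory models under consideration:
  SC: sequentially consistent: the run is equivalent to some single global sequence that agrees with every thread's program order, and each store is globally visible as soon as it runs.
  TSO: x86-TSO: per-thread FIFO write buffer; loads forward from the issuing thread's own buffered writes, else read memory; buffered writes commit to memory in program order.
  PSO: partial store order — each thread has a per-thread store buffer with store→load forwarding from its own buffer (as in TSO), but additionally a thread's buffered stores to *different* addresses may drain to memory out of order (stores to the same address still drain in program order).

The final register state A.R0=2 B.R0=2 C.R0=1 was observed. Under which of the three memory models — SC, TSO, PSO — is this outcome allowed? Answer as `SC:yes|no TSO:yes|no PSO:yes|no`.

outcome vector order: (A.R0,B.R0,C.R0)
under SC → 110; 111; 112; 120; 121; 122; 211; 212; 222
under TSO → 110; 111; 112; 120; 121; 122; 210; 211; 212; 220; 221; 222
under PSO → 110; 111; 112; 120; 121; 122; 210; 211; 212; 220; 221; 222
target 221 ∈ {TSO,PSO}

SC:no TSO:yes PSO:yes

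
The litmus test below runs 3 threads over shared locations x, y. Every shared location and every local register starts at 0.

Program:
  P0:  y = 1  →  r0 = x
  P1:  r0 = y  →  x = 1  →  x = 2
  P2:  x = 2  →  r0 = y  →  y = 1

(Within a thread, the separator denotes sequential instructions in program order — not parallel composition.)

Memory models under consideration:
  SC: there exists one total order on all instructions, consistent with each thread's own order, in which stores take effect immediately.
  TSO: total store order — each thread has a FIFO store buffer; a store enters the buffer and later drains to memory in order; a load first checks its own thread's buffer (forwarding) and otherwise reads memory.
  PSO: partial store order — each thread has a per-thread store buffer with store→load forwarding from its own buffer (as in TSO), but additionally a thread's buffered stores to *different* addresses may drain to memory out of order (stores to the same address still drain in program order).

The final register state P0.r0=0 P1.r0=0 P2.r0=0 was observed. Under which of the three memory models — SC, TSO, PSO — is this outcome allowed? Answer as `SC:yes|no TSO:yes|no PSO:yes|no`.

SC:no TSO:yes PSO:yes

outcome vector order: (P0.r0,P1.r0,P2.r0)
SC: 10 outcomes — {0/0/1, 0/1/1, 1/0/0, 1/0/1, 1/1/0, 1/1/1, 2/0/0, 2/0/1, 2/1/0, 2/1/1}
TSO: 12 outcomes — {0/0/0, 0/0/1, 0/1/0, 0/1/1, 1/0/0, 1/0/1, 1/1/0, 1/1/1, 2/0/0, 2/0/1, 2/1/0, 2/1/1}
PSO: 12 outcomes — {0/0/0, 0/0/1, 0/1/0, 0/1/1, 1/0/0, 1/0/1, 1/1/0, 1/1/1, 2/0/0, 2/0/1, 2/1/0, 2/1/1}
target 0/0/0 ∈ {TSO,PSO}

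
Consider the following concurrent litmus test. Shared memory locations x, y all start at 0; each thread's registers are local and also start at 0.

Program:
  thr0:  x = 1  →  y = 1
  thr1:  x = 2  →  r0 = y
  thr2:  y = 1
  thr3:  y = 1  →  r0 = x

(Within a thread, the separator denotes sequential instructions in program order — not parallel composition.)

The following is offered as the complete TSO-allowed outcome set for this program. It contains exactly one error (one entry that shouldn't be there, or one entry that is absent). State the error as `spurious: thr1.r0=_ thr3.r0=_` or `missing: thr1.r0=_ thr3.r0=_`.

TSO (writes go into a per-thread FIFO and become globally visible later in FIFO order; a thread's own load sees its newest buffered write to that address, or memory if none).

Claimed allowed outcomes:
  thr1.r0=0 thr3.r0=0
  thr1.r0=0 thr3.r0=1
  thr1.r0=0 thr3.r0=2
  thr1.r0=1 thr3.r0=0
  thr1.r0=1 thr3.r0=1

outcome vector order: (thr1.r0,thr3.r0)
under TSO → 0/0 0/1 0/2 1/0 1/1 1/2
TSO∖claimed = {1/2}

missing: thr1.r0=1 thr3.r0=2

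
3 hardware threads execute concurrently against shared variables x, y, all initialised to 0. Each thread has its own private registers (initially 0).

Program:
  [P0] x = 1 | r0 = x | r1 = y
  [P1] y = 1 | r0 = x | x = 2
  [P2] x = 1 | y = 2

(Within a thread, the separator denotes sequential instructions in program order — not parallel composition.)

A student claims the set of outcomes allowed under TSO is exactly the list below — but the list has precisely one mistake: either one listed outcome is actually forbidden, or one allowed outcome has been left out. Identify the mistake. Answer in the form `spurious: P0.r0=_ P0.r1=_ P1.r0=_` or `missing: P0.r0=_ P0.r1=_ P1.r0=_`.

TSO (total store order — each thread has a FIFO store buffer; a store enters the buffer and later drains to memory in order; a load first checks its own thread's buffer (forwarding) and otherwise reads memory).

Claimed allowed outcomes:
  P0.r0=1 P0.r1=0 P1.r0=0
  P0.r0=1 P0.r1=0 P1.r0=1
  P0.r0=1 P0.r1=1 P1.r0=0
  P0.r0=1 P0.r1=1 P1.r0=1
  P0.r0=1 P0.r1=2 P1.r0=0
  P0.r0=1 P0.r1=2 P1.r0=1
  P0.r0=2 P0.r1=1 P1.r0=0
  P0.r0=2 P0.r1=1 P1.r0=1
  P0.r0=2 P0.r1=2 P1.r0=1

outcome vector order: (P0.r0,P0.r1,P1.r0)
[TSO] allowed = {(1,0,0) (1,0,1) (1,1,0) (1,1,1) (1,2,0) (1,2,1) (2,1,0) (2,1,1) (2,2,0) (2,2,1)}
TSO∖claimed = {(2,2,0)}

missing: P0.r0=2 P0.r1=2 P1.r0=0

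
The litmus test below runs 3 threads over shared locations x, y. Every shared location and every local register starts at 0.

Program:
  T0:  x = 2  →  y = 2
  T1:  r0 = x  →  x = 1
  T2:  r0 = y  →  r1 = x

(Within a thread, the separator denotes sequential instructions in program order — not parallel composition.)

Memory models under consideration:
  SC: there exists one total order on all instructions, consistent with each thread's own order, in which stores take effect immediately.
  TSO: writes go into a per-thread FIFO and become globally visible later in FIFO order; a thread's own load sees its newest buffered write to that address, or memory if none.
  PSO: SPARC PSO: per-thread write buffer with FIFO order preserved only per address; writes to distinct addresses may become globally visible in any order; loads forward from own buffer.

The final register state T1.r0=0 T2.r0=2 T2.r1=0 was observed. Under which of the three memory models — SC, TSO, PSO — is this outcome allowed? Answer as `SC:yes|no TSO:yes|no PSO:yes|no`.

SC:no TSO:no PSO:yes

outcome vector order: (T1.r0,T2.r0,T2.r1)
SC: 10 outcomes — {(0,0,0); (0,0,1); (0,0,2); (0,2,1); (0,2,2); (2,0,0); (2,0,1); (2,0,2); (2,2,1); (2,2,2)}
TSO: 10 outcomes — {(0,0,0); (0,0,1); (0,0,2); (0,2,1); (0,2,2); (2,0,0); (2,0,1); (2,0,2); (2,2,1); (2,2,2)}
PSO: 12 outcomes — {(0,0,0); (0,0,1); (0,0,2); (0,2,0); (0,2,1); (0,2,2); (2,0,0); (2,0,1); (2,0,2); (2,2,0); (2,2,1); (2,2,2)}
target (0,2,0) ∈ {PSO}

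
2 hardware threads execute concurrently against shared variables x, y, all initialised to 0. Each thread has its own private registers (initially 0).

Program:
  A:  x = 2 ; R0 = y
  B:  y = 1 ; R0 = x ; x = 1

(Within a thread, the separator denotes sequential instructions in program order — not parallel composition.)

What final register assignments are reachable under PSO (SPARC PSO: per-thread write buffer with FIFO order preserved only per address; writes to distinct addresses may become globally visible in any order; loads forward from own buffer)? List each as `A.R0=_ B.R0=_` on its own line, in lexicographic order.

outcome vector order: (A.R0,B.R0)
|PSO outcomes| = 4

A.R0=0 B.R0=0
A.R0=0 B.R0=2
A.R0=1 B.R0=0
A.R0=1 B.R0=2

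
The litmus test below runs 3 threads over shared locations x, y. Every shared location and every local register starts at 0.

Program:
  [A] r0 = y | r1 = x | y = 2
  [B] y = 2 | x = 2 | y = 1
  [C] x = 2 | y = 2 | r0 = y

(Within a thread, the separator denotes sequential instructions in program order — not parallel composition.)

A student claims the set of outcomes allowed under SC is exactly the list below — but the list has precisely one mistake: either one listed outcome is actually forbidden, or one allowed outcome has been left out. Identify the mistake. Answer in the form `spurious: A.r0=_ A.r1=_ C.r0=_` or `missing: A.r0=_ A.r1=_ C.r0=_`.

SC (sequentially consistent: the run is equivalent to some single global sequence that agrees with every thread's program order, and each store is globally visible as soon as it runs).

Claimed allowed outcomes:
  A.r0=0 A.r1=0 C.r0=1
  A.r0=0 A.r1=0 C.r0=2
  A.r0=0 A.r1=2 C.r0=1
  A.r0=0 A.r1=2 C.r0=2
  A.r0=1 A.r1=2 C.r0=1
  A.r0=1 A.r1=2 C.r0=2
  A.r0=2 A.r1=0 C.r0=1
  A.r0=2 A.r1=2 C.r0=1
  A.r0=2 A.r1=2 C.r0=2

outcome vector order: (A.r0,A.r1,C.r0)
[SC] allowed = {(0,0,1) (0,0,2) (0,2,1) (0,2,2) (1,2,1) (1,2,2) (2,0,1) (2,0,2) (2,2,1) (2,2,2)}
SC∖claimed = {(2,0,2)}

missing: A.r0=2 A.r1=0 C.r0=2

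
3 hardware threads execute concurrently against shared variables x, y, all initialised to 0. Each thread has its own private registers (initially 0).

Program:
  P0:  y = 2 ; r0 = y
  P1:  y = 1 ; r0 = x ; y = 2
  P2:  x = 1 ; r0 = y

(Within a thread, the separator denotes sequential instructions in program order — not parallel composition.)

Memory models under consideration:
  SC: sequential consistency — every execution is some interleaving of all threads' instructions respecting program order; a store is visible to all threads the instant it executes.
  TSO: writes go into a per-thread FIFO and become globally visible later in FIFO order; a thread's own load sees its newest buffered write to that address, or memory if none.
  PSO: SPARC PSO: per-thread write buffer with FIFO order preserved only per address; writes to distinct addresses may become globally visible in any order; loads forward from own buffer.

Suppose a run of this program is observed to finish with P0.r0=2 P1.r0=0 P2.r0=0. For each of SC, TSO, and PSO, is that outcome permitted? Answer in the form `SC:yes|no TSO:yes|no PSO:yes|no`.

SC:no TSO:yes PSO:yes

outcome vector order: (P0.r0,P1.r0,P2.r0)
SC: 10 outcomes — {<1 0 1>; <1 0 2>; <1 1 0>; <1 1 1>; <1 1 2>; <2 0 1>; <2 0 2>; <2 1 0>; <2 1 1>; <2 1 2>}
TSO: 12 outcomes — {<1 0 0>; <1 0 1>; <1 0 2>; <1 1 0>; <1 1 1>; <1 1 2>; <2 0 0>; <2 0 1>; <2 0 2>; <2 1 0>; <2 1 1>; <2 1 2>}
PSO: 12 outcomes — {<1 0 0>; <1 0 1>; <1 0 2>; <1 1 0>; <1 1 1>; <1 1 2>; <2 0 0>; <2 0 1>; <2 0 2>; <2 1 0>; <2 1 1>; <2 1 2>}
target <2 0 0> ∈ {TSO,PSO}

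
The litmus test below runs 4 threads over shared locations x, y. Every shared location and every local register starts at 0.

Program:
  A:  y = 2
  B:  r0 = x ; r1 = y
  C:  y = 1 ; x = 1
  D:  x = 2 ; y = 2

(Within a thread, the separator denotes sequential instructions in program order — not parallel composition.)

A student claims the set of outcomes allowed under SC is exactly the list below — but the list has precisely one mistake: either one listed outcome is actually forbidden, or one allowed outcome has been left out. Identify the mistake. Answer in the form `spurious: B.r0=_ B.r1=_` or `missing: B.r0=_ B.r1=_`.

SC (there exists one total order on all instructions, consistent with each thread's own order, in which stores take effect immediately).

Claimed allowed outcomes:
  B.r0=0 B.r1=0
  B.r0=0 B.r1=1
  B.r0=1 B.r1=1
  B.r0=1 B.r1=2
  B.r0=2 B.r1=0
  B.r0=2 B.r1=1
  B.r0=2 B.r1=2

missing: B.r0=0 B.r1=2

outcome vector order: (B.r0,B.r1)
under SC → (0,0), (0,1), (0,2), (1,1), (1,2), (2,0), (2,1), (2,2)
SC∖claimed = {(0,2)}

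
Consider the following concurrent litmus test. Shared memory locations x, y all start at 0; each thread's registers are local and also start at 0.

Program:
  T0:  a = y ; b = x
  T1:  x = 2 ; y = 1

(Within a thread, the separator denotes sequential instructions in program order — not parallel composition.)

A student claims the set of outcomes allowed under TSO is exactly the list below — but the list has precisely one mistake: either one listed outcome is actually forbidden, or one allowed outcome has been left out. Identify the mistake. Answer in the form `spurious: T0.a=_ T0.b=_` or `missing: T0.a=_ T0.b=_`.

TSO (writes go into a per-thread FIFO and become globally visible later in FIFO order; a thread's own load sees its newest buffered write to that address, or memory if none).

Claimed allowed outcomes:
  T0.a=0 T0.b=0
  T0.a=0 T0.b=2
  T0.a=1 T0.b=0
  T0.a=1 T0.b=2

outcome vector order: (T0.a,T0.b)
TSO: 3 outcomes — {(0,0); (0,2); (1,2)}
claimed∖TSO = {(1,0)}

spurious: T0.a=1 T0.b=0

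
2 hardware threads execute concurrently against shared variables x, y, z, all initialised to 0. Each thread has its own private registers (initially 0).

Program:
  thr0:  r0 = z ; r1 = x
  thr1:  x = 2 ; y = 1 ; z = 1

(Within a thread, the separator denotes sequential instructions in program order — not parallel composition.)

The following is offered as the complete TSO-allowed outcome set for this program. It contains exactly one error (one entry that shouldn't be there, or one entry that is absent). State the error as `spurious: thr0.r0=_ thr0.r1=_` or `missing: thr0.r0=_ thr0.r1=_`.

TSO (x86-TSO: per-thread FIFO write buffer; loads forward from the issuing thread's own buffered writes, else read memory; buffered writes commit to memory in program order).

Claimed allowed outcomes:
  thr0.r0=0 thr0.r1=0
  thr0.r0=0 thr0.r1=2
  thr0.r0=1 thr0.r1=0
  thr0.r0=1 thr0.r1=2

spurious: thr0.r0=1 thr0.r1=0

outcome vector order: (thr0.r0,thr0.r1)
[TSO] allowed = {00, 02, 12}
claimed∖TSO = {10}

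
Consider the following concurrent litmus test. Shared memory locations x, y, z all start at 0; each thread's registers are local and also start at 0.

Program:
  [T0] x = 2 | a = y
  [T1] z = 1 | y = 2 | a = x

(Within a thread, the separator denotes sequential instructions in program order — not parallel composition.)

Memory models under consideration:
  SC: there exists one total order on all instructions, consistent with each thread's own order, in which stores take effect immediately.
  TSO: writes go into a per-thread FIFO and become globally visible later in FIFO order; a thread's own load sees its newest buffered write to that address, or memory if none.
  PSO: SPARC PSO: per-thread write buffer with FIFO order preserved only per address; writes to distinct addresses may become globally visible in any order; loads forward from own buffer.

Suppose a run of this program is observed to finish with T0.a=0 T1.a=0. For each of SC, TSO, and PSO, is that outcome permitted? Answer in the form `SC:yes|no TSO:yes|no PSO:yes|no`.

SC:no TSO:yes PSO:yes

outcome vector order: (T0.a,T1.a)
SC: 3 outcomes — {02, 20, 22}
TSO: 4 outcomes — {00, 02, 20, 22}
PSO: 4 outcomes — {00, 02, 20, 22}
target 00 ∈ {TSO,PSO}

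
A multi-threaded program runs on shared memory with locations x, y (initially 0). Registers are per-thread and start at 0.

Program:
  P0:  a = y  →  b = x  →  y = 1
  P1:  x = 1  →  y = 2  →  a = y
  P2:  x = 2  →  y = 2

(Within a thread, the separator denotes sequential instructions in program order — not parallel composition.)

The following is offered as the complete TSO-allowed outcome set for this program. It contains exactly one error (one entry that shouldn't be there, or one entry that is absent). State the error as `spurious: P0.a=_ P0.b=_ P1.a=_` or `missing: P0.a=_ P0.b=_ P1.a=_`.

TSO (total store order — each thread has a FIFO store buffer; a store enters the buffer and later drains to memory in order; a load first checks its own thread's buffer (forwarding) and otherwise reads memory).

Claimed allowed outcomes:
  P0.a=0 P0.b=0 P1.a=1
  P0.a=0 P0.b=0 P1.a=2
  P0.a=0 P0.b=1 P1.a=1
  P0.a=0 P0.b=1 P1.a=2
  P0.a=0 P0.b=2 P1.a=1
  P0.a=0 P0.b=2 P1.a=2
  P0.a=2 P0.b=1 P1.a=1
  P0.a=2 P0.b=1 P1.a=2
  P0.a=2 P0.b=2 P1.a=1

missing: P0.a=2 P0.b=2 P1.a=2

outcome vector order: (P0.a,P0.b,P1.a)
[TSO] allowed = {(0,0,1); (0,0,2); (0,1,1); (0,1,2); (0,2,1); (0,2,2); (2,1,1); (2,1,2); (2,2,1); (2,2,2)}
TSO∖claimed = {(2,2,2)}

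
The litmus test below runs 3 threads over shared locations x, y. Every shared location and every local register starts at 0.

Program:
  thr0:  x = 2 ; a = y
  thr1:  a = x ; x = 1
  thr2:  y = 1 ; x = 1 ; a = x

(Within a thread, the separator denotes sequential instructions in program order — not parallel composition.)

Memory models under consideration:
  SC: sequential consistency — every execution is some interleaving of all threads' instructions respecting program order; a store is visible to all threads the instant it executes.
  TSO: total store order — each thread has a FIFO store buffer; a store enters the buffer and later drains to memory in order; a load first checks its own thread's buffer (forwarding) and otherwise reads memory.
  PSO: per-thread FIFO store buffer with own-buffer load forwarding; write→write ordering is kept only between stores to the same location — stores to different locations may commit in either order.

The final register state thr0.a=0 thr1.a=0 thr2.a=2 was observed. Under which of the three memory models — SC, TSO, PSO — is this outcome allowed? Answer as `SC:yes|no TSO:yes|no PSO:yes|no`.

outcome vector order: (thr0.a,thr1.a,thr2.a)
[SC] allowed = {(0,0,1), (0,1,1), (0,2,1), (1,0,1), (1,0,2), (1,1,1), (1,1,2), (1,2,1), (1,2,2)}
[TSO] allowed = {(0,0,1), (0,0,2), (0,1,1), (0,1,2), (0,2,1), (0,2,2), (1,0,1), (1,0,2), (1,1,1), (1,1,2), (1,2,1), (1,2,2)}
[PSO] allowed = {(0,0,1), (0,0,2), (0,1,1), (0,1,2), (0,2,1), (0,2,2), (1,0,1), (1,0,2), (1,1,1), (1,1,2), (1,2,1), (1,2,2)}
target (0,0,2) ∈ {TSO,PSO}

SC:no TSO:yes PSO:yes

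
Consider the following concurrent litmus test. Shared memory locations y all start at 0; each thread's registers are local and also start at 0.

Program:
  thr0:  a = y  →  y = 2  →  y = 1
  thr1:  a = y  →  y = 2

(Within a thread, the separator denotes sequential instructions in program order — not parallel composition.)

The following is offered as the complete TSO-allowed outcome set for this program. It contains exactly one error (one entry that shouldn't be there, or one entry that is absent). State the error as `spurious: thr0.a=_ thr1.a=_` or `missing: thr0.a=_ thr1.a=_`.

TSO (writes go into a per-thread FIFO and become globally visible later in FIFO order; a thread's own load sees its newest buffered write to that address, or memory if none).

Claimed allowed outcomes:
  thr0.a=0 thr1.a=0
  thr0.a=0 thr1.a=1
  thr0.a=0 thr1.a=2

outcome vector order: (thr0.a,thr1.a)
under TSO → (0,0), (0,1), (0,2), (2,0)
TSO∖claimed = {(2,0)}

missing: thr0.a=2 thr1.a=0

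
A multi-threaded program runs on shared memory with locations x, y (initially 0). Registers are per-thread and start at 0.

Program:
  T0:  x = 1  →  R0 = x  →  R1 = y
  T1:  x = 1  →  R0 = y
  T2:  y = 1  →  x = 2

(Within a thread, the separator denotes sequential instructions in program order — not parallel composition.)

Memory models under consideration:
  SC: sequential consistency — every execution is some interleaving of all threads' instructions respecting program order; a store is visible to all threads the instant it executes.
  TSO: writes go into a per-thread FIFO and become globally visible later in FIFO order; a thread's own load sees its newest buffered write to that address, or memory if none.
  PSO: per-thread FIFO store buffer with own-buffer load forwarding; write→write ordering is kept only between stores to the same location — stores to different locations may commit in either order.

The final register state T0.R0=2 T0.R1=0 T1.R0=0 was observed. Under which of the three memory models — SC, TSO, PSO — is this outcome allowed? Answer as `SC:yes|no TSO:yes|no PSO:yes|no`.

SC:no TSO:no PSO:yes

outcome vector order: (T0.R0,T0.R1,T1.R0)
SC (6): (1,0,0); (1,0,1); (1,1,0); (1,1,1); (2,1,0); (2,1,1)
TSO (6): (1,0,0); (1,0,1); (1,1,0); (1,1,1); (2,1,0); (2,1,1)
PSO (8): (1,0,0); (1,0,1); (1,1,0); (1,1,1); (2,0,0); (2,0,1); (2,1,0); (2,1,1)
target (2,0,0) ∈ {PSO}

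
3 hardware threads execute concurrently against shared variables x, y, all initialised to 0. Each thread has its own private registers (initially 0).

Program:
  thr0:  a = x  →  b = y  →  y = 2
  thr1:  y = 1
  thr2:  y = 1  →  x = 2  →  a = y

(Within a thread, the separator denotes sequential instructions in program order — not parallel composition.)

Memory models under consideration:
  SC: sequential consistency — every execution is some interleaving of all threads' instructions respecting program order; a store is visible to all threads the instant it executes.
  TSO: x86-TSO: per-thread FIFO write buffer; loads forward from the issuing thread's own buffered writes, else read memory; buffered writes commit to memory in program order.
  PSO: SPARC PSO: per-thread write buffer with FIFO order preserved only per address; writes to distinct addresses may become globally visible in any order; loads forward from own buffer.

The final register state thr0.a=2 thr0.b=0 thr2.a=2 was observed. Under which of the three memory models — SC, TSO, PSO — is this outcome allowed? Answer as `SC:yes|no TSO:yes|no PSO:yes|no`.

SC:no TSO:no PSO:yes

outcome vector order: (thr0.a,thr0.b,thr2.a)
SC (6): 0/0/1 0/0/2 0/1/1 0/1/2 2/1/1 2/1/2
TSO (6): 0/0/1 0/0/2 0/1/1 0/1/2 2/1/1 2/1/2
PSO (8): 0/0/1 0/0/2 0/1/1 0/1/2 2/0/1 2/0/2 2/1/1 2/1/2
target 2/0/2 ∈ {PSO}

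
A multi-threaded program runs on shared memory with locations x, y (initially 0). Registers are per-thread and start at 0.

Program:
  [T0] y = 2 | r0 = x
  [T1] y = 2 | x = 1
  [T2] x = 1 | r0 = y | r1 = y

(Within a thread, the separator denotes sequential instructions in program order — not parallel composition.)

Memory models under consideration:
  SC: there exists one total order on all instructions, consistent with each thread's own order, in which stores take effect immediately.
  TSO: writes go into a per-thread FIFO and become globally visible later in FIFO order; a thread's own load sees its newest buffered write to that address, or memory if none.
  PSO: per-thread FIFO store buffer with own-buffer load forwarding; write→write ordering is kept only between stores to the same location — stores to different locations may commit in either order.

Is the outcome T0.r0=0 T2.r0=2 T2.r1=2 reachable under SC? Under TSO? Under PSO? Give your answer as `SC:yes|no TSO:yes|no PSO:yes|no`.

SC:yes TSO:yes PSO:yes

outcome vector order: (T0.r0,T2.r0,T2.r1)
[SC] allowed = {<0 2 2>; <1 0 0>; <1 0 2>; <1 2 2>}
[TSO] allowed = {<0 0 0>; <0 0 2>; <0 2 2>; <1 0 0>; <1 0 2>; <1 2 2>}
[PSO] allowed = {<0 0 0>; <0 0 2>; <0 2 2>; <1 0 0>; <1 0 2>; <1 2 2>}
target <0 2 2> ∈ {SC,TSO,PSO}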